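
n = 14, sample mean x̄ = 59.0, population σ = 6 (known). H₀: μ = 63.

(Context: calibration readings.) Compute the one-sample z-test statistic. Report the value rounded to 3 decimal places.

SE = σ/√n = 6/√14 = 1.6036
z = (x̄−μ₀)/SE = (59.0−63)/1.6036 = -2.4944

test statistic = -2.494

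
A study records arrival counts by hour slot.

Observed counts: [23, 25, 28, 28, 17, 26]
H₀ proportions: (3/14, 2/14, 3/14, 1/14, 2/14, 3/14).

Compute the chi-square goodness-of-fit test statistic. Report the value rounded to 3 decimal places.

n = 147; E_i = n·p_i = [31.50, 21.00, 31.50, 10.50, 21.00, 31.50]
χ² = (23−31.50)²/31.50 + (25−21.00)²/21.00 + (28−31.50)²/31.50 + (28−10.50)²/10.50 + (17−21.00)²/21.00 + (26−31.50)²/31.50 = 34.3333
df = 5

test statistic = 34.333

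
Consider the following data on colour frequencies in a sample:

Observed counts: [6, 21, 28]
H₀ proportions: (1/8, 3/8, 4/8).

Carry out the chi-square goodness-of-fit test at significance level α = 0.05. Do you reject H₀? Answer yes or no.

reject H₀: no

n = 55; E_i = n·p_i = [6.88, 20.62, 27.50]
χ² = (6−6.88)²/6.88 + (21−20.62)²/20.62 + (28−27.50)²/27.50 = 0.1273
df = 2
p-value (upper-tail) = 0.93835
At α=0.05: p ≥ α → fail to reject H₀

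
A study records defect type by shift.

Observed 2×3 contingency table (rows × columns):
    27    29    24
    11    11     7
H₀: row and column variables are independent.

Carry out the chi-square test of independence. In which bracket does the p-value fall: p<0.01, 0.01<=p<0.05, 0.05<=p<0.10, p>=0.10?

p-value bracket: p>=0.10

Row totals [80, 29], col totals [38, 40, 31], n=109
χ² = (27−27.89)²/27.89 + (29−29.36)²/29.36 + (24−22.75)²/22.75 + (11−10.11)²/10.11 + (11−10.64)²/10.64 + (7−8.25)²/8.25 = 0.3803
df = 2
p-value (upper-tail) = 0.82684
→ bracket: p>=0.10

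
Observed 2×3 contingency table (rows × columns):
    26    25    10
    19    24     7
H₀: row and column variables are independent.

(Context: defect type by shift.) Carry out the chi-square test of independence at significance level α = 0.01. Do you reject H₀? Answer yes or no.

reject H₀: no

Row totals [61, 50], col totals [45, 49, 17], n=111
χ² = (26−24.73)²/24.73 + (25−26.93)²/26.93 + (10−9.34)²/9.34 + (19−20.27)²/20.27 + (24−22.07)²/22.07 + (7−7.66)²/7.66 = 0.5541
df = 2
p-value (upper-tail) = 0.75803
At α=0.01: p ≥ α → fail to reject H₀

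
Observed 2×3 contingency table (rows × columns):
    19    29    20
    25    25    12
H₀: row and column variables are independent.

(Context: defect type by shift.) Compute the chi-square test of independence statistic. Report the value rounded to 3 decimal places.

test statistic = 2.844

Row totals [68, 62], col totals [44, 54, 32], n=130
χ² = (19−23.02)²/23.02 + (29−28.25)²/28.25 + (20−16.74)²/16.74 + (25−20.98)²/20.98 + (25−25.75)²/25.75 + (12−15.26)²/15.26 = 2.8436
df = 2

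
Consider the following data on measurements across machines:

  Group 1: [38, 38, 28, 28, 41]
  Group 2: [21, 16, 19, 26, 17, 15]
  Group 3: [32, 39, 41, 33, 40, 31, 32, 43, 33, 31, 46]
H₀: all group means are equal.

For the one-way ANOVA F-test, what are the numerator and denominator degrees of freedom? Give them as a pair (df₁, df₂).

degrees of freedom = [2, 19]

k = 3 groups, N = 22 total
df = (k−1, N−k) = (3−1, 22−3) = (2, 19)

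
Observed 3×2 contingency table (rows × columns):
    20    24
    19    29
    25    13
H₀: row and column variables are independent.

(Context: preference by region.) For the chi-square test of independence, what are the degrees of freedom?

df = (r−1)(c−1) = (3−1)·(2−1) = 2

degrees of freedom = 2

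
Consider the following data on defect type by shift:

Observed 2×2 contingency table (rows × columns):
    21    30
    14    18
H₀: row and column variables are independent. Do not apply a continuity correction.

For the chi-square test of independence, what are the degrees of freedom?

degrees of freedom = 1

df = (r−1)(c−1) = (2−1)·(2−1) = 1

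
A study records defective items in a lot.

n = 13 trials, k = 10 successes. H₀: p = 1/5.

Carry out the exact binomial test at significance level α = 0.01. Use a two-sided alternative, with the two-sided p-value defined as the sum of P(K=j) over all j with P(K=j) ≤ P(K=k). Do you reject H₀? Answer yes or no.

reject H₀: yes

Exact binomial: n=13, k=10, p₀=1/5=0.2000
P(X=j) = C(n,j)·p₀^j·(1−p₀)^(n−j); p = Σ P(X=j) over j with P(X=j) ≤ P(X=10)
p-value (two-sided) = 0.00002
At α=0.01: p < α → reject H₀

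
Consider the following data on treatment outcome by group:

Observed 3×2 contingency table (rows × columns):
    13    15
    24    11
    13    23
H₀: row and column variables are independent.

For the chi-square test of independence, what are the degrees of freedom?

df = (r−1)(c−1) = (3−1)·(2−1) = 2

degrees of freedom = 2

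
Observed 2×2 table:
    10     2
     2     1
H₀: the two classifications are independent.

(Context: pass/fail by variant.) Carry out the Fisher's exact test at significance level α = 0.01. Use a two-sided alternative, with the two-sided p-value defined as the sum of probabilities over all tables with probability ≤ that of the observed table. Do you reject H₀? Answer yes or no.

Margins: r₁=12, r₂=3, c₁=12, c₂=3, n=15
p_obs = C(12,10)·C(3,2)/C(15,12); sum pmf over tables with pmf ≤ p_obs
p-value (two-sided) = 0.51648
At α=0.01: p ≥ α → fail to reject H₀

reject H₀: no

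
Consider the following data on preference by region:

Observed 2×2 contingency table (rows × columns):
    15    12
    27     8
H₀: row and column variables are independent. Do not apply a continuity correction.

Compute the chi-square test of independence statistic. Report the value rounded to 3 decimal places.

Row totals [27, 35], col totals [42, 20], n=62
χ² = (15−18.29)²/18.29 + (12−8.71)²/8.71 + (27−23.71)²/23.71 + (8−11.29)²/11.29 = 3.2504
df = 1

test statistic = 3.250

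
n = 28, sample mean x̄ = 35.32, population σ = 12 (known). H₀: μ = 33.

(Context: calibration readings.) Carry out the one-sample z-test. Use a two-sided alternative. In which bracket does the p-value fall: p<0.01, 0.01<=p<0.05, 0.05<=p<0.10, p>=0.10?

p-value bracket: p>=0.10

SE = σ/√n = 12/√28 = 2.2678
z = (x̄−μ₀)/SE = (35.32−33)/2.2678 = 1.0230
p-value (two-sided) = 0.30630
→ bracket: p>=0.10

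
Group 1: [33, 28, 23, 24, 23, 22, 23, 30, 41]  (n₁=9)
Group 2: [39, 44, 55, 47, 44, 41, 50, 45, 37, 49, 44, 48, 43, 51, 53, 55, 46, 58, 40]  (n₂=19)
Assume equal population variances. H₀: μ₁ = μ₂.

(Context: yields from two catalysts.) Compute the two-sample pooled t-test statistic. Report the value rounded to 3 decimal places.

test statistic = -7.979

x̄₁=27.444, s₁=6.346, n₁=9
x̄₂=46.789, s₂=5.827, n₂=19
s_p² = [8·6.346² + 18·5.827²]/26 = 35.8992
SE = √(s_p²·(1/9+1/19)) = 2.4245
t = (27.444−46.789)/2.4245 = -7.9790
df = 26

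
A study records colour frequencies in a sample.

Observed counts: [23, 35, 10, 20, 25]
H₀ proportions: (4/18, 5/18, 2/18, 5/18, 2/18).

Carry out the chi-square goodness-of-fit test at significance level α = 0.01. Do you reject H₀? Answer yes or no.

n = 113; E_i = n·p_i = [25.11, 31.39, 12.56, 31.39, 12.56]
χ² = (23−25.11)²/25.11 + (35−31.39)²/31.39 + (10−12.56)²/12.56 + (20−31.39)²/31.39 + (25−12.56)²/12.56 = 17.5796
df = 4
p-value (upper-tail) = 0.00149
At α=0.01: p < α → reject H₀

reject H₀: yes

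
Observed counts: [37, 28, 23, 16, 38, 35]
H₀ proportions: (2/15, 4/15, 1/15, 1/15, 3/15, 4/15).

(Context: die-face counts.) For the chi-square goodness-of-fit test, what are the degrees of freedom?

df = k − 1 = 6 − 1 = 5

degrees of freedom = 5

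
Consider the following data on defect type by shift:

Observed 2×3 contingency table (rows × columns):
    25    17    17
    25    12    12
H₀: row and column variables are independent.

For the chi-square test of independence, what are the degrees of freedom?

degrees of freedom = 2

df = (r−1)(c−1) = (2−1)·(3−1) = 2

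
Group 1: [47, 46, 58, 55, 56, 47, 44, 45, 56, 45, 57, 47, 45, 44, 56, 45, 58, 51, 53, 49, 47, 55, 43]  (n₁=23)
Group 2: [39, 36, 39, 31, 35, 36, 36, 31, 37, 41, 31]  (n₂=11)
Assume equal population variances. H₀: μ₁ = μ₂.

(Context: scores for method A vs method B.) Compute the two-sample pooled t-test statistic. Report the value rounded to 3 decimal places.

x̄₁=49.957, s₁=5.304, n₁=23
x̄₂=35.636, s₂=3.443, n₂=11
s_p² = [22·5.304² + 10·3.443²]/32 = 23.0469
SE = √(s_p²·(1/23+1/11)) = 1.7599
t = (49.957−35.636)/1.7599 = 8.1370
df = 32

test statistic = 8.137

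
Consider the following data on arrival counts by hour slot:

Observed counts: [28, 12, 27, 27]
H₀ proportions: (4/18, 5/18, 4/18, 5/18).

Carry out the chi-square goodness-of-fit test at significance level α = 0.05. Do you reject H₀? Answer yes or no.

n = 94; E_i = n·p_i = [20.89, 26.11, 20.89, 26.11]
χ² = (28−20.89)²/20.89 + (12−26.11)²/26.11 + (27−20.89)²/20.89 + (27−26.11)²/26.11 = 11.8649
df = 3
p-value (upper-tail) = 0.00786
At α=0.05: p < α → reject H₀

reject H₀: yes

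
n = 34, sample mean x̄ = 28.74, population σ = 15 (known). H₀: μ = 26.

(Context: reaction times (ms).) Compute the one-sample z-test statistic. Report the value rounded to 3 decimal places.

test statistic = 1.065

SE = σ/√n = 15/√34 = 2.5725
z = (x̄−μ₀)/SE = (28.74−26)/2.5725 = 1.0651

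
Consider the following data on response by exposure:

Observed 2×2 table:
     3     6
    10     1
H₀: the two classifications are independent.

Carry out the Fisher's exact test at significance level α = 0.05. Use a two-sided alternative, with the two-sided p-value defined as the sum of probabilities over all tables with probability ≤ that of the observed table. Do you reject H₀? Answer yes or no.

Margins: r₁=9, r₂=11, c₁=13, c₂=7, n=20
p_obs = C(9,3)·C(11,10)/C(20,13); sum pmf over tables with pmf ≤ p_obs
p-value (two-sided) = 0.01664
At α=0.05: p < α → reject H₀

reject H₀: yes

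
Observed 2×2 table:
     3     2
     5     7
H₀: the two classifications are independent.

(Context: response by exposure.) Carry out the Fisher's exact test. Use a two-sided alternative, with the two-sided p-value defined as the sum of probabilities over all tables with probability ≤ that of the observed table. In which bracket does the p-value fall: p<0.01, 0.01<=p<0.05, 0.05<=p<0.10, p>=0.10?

p-value bracket: p>=0.10

Margins: r₁=5, r₂=12, c₁=8, c₂=9, n=17
p_obs = C(5,3)·C(12,5)/C(17,8); sum pmf over tables with pmf ≤ p_obs
p-value (two-sided) = 0.61991
→ bracket: p>=0.10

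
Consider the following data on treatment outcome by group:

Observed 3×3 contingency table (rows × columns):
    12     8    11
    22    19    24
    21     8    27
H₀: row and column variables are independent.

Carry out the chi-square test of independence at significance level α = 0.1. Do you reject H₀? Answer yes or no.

reject H₀: no

Row totals [31, 65, 56], col totals [55, 35, 62], n=152
χ² = (12−11.22)²/11.22 + (8−7.14)²/7.14 + (11−12.64)²/12.64 + (22−23.52)²/23.52 + (19−14.97)²/14.97 + (24−26.51)²/26.51 + (21−20.26)²/20.26 + (8−12.89)²/12.89 + (27−22.84)²/22.84 = 4.4374
df = 4
p-value (upper-tail) = 0.35004
At α=0.1: p ≥ α → fail to reject H₀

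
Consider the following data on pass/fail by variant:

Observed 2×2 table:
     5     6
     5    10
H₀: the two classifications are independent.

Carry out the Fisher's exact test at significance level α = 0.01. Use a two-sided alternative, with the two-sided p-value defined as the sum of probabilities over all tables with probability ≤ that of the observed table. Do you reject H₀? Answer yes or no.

reject H₀: no

Margins: r₁=11, r₂=15, c₁=10, c₂=16, n=26
p_obs = C(11,5)·C(15,5)/C(26,10); sum pmf over tables with pmf ≤ p_obs
p-value (two-sided) = 0.68906
At α=0.01: p ≥ α → fail to reject H₀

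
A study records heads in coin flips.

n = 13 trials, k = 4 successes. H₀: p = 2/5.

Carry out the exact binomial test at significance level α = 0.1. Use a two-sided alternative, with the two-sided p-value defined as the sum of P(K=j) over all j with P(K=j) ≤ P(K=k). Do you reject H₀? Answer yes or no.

Exact binomial: n=13, k=4, p₀=2/5=0.4000
P(X=j) = C(n,j)·p₀^j·(1−p₀)^(n−j); p = Σ P(X=j) over j with P(X=j) ≤ P(X=4)
p-value (two-sided) = 0.58189
At α=0.1: p ≥ α → fail to reject H₀

reject H₀: no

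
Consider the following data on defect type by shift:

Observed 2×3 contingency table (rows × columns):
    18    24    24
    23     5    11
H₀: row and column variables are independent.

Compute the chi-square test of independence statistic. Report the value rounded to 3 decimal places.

Row totals [66, 39], col totals [41, 29, 35], n=105
χ² = (18−25.77)²/25.77 + (24−18.23)²/18.23 + (24−22.00)²/22.00 + (23−15.23)²/15.23 + (5−10.77)²/10.77 + (11−13.00)²/13.00 = 11.7186
df = 2

test statistic = 11.719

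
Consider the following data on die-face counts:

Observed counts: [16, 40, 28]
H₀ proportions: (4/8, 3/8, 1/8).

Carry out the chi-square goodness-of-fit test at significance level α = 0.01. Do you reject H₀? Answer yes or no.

n = 84; E_i = n·p_i = [42.00, 31.50, 10.50]
χ² = (16−42.00)²/42.00 + (40−31.50)²/31.50 + (28−10.50)²/10.50 = 47.5556
df = 2
p-value (upper-tail) = 0.00000
At α=0.01: p < α → reject H₀

reject H₀: yes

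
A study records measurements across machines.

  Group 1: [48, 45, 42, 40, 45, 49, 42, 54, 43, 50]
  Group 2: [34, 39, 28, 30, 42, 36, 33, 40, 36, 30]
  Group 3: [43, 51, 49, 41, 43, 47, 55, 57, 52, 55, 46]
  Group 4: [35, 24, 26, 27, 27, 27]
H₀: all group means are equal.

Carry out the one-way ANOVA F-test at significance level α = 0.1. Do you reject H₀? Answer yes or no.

reject H₀: yes

Group means [45.80, 34.80, 49.00, 27.67], grand mean 40.838
SSB = Σnᵢ(x̄ᵢ−x̄)² = 2384.494; SSW = ΣΣ(x−x̄ᵢ)² = 736.533
MSB = 2384.494/3 = 794.8312; MSW = 736.533/33 = 22.3192
F = MSB/MSW = 35.6120
df = (3, 33)
p-value (upper-tail) = 0.00000
At α=0.1: p < α → reject H₀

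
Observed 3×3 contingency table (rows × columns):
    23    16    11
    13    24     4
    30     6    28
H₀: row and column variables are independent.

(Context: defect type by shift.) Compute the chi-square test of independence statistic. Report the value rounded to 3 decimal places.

Row totals [50, 41, 64], col totals [66, 46, 43], n=155
χ² = (23−21.29)²/21.29 + (16−14.84)²/14.84 + (11−13.87)²/13.87 + (13−17.46)²/17.46 + (24−12.17)²/12.17 + (4−11.37)²/11.37 + (30−27.25)²/27.25 + (6−18.99)²/18.99 + (28−17.75)²/17.75 = 33.3256
df = 4

test statistic = 33.326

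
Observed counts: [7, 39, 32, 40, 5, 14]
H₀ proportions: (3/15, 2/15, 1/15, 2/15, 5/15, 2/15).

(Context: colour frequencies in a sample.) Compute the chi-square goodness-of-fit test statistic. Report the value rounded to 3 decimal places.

n = 137; E_i = n·p_i = [27.40, 18.27, 9.13, 18.27, 45.67, 18.27]
χ² = (7−27.40)²/27.40 + (39−18.27)²/18.27 + (32−9.13)²/9.13 + (40−18.27)²/18.27 + (5−45.67)²/45.67 + (14−18.27)²/18.27 = 159.0401
df = 5

test statistic = 159.040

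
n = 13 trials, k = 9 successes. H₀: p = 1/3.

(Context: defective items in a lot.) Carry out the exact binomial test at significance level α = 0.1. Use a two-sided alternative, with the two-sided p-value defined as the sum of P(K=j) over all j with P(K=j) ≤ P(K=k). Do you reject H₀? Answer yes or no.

reject H₀: yes

Exact binomial: n=13, k=9, p₀=1/3=0.3333
P(X=j) = C(n,j)·p₀^j·(1−p₀)^(n−j); p = Σ P(X=j) over j with P(X=j) ≤ P(X=9)
p-value (two-sided) = 0.01396
At α=0.1: p < α → reject H₀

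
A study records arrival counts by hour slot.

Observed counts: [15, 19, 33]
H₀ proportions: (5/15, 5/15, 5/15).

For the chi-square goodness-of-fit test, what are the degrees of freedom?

df = k − 1 = 3 − 1 = 2

degrees of freedom = 2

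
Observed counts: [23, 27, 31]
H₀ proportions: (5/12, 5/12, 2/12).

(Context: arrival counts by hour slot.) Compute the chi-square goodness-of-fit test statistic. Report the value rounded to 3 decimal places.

n = 81; E_i = n·p_i = [33.75, 33.75, 13.50]
χ² = (23−33.75)²/33.75 + (27−33.75)²/33.75 + (31−13.50)²/13.50 = 27.4593
df = 2

test statistic = 27.459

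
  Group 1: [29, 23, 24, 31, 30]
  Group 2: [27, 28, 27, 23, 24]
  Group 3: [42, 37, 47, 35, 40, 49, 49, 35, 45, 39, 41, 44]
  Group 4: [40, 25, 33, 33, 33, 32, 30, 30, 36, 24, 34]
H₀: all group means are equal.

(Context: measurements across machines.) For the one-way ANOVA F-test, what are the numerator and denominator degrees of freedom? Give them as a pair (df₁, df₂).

k = 4 groups, N = 33 total
df = (k−1, N−k) = (4−1, 33−4) = (3, 29)

degrees of freedom = [3, 29]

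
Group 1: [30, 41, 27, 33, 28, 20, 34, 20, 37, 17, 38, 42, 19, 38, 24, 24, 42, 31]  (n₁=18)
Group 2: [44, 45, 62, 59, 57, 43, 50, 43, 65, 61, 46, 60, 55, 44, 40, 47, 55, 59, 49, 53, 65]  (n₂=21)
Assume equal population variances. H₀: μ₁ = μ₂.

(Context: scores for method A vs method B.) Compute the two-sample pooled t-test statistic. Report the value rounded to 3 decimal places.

x̄₁=30.278, s₁=8.351, n₁=18
x̄₂=52.476, s₂=7.991, n₂=21
s_p² = [17·8.351² + 20·7.991²]/37 = 66.5635
SE = √(s_p²·(1/18+1/21)) = 2.6206
t = (30.278−52.476)/2.6206 = -8.4707
df = 37

test statistic = -8.471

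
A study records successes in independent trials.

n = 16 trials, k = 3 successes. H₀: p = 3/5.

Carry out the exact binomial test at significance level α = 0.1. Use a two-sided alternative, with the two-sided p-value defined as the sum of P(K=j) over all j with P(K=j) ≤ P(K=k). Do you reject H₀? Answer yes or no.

reject H₀: yes

Exact binomial: n=16, k=3, p₀=3/5=0.6000
P(X=j) = C(n,j)·p₀^j·(1−p₀)^(n−j); p = Σ P(X=j) over j with P(X=j) ≤ P(X=3)
p-value (two-sided) = 0.00122
At α=0.1: p < α → reject H₀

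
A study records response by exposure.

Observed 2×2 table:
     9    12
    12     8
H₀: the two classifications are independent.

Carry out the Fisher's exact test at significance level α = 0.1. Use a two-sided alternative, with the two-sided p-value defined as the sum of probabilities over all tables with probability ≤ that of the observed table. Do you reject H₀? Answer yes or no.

Margins: r₁=21, r₂=20, c₁=21, c₂=20, n=41
p_obs = C(21,9)·C(20,12)/C(41,21); sum pmf over tables with pmf ≤ p_obs
p-value (two-sided) = 0.35430
At α=0.1: p ≥ α → fail to reject H₀

reject H₀: no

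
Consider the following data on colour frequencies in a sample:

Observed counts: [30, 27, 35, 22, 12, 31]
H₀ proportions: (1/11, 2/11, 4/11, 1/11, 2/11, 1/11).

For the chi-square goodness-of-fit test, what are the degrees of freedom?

df = k − 1 = 6 − 1 = 5

degrees of freedom = 5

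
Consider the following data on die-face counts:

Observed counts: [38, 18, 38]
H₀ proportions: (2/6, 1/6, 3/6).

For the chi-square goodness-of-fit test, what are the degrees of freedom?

df = k − 1 = 3 − 1 = 2

degrees of freedom = 2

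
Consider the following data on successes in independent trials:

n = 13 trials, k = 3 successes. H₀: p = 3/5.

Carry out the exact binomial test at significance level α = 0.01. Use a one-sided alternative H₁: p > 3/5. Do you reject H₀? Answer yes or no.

Exact binomial: n=13, k=3, p₀=3/5=0.6000
P(X≥3) from Σ C(n,i)·p₀^i·(1−p₀)^(n−i)
p-value (one-sided, H₁ greater) = 0.99868
At α=0.01: p ≥ α → fail to reject H₀

reject H₀: no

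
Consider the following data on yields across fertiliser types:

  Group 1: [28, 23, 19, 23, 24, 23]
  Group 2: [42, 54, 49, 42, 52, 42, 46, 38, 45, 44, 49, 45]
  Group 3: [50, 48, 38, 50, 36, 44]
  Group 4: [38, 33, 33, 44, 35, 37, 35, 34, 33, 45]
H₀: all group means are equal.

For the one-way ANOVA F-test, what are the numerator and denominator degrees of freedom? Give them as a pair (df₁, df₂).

k = 4 groups, N = 34 total
df = (k−1, N−k) = (4−1, 34−4) = (3, 30)

degrees of freedom = [3, 30]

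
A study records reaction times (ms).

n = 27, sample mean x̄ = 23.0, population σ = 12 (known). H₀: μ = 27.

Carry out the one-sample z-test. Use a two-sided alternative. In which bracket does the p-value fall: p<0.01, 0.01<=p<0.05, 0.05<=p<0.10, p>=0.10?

p-value bracket: 0.05<=p<0.10

SE = σ/√n = 12/√27 = 2.3094
z = (x̄−μ₀)/SE = (23.0−27)/2.3094 = -1.7321
p-value (two-sided) = 0.08326
→ bracket: 0.05<=p<0.10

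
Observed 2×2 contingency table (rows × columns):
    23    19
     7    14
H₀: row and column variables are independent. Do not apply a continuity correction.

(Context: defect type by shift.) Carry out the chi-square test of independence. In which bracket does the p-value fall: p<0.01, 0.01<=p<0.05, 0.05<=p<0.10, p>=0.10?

Row totals [42, 21], col totals [30, 33], n=63
χ² = (23−20.00)²/20.00 + (19−22.00)²/22.00 + (7−10.00)²/10.00 + (14−11.00)²/11.00 = 2.5773
df = 1
p-value (upper-tail) = 0.10841
→ bracket: p>=0.10

p-value bracket: p>=0.10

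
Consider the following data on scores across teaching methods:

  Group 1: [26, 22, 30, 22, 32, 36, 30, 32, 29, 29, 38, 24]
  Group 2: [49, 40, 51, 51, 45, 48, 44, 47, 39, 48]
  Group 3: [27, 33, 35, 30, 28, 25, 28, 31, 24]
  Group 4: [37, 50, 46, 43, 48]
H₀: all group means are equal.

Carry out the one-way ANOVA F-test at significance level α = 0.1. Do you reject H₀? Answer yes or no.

Group means [29.17, 46.20, 29.00, 44.80], grand mean 36.028
SSB = Σnᵢ(x̄ᵢ−x̄)² = 2428.906; SSW = ΣΣ(x−x̄ᵢ)² = 646.067
MSB = 2428.906/3 = 809.6352; MSW = 646.067/32 = 20.1896
F = MSB/MSW = 40.1016
df = (3, 32)
p-value (upper-tail) = 0.00000
At α=0.1: p < α → reject H₀

reject H₀: yes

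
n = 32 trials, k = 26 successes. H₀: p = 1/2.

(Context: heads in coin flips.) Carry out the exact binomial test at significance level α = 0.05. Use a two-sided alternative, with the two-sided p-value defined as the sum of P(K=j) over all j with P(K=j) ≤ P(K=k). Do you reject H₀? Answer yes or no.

Exact binomial: n=32, k=26, p₀=1/2=0.5000
P(X=j) = C(n,j)·p₀^j·(1−p₀)^(n−j); p = Σ P(X=j) over j with P(X=j) ≤ P(X=26)
p-value (two-sided) = 0.00054
At α=0.05: p < α → reject H₀

reject H₀: yes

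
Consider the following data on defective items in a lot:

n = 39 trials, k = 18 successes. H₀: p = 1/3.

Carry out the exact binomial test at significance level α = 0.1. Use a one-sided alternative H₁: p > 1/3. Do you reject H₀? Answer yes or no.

Exact binomial: n=39, k=18, p₀=1/3=0.3333
P(X≥18) from Σ C(n,i)·p₀^i·(1−p₀)^(n−i)
p-value (one-sided, H₁ greater) = 0.06560
At α=0.1: p < α → reject H₀

reject H₀: yes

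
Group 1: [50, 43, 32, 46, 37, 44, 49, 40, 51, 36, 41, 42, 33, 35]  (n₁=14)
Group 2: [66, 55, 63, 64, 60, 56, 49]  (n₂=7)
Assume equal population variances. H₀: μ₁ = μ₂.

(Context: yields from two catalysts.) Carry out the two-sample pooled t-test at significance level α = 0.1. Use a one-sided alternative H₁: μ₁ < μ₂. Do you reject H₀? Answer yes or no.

reject H₀: yes

x̄₁=41.357, s₁=6.234, n₁=14
x̄₂=59.000, s₂=6.000, n₂=7
s_p² = [13·6.234² + 6·6.000²]/19 = 37.9586
SE = √(s_p²·(1/14+1/7)) = 2.8520
t = (41.357−59.000)/2.8520 = -6.1861
df = 19
p-value (one-sided, H₁ less) = 0.00000
At α=0.1: p < α → reject H₀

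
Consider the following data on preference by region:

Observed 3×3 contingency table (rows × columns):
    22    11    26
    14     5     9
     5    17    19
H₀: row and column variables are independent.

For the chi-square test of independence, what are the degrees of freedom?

degrees of freedom = 4

df = (r−1)(c−1) = (3−1)·(3−1) = 4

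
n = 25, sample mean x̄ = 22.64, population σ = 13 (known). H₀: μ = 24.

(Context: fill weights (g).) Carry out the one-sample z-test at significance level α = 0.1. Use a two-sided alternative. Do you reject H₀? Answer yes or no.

reject H₀: no

SE = σ/√n = 13/√25 = 2.6000
z = (x̄−μ₀)/SE = (22.64−24)/2.6000 = -0.5231
p-value (two-sided) = 0.60092
At α=0.1: p ≥ α → fail to reject H₀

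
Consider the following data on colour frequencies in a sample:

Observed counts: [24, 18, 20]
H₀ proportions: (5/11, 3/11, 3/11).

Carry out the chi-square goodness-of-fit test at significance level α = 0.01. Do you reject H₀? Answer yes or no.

n = 62; E_i = n·p_i = [28.18, 16.91, 16.91]
χ² = (24−28.18)²/28.18 + (18−16.91)²/16.91 + (20−16.91)²/16.91 = 1.2559
df = 2
p-value (upper-tail) = 0.53368
At α=0.01: p ≥ α → fail to reject H₀

reject H₀: no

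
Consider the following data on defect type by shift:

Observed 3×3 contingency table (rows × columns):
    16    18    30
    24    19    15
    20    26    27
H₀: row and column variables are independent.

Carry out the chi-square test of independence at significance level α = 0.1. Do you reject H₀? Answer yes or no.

Row totals [64, 58, 73], col totals [60, 63, 72], n=195
χ² = (16−19.69)²/19.69 + (18−20.68)²/20.68 + (30−23.63)²/23.63 + (24−17.85)²/17.85 + (19−18.74)²/18.74 + (15−21.42)²/21.42 + (20−22.46)²/22.46 + (26−23.58)²/23.58 + (27−26.95)²/26.95 = 7.3203
df = 4
p-value (upper-tail) = 0.11990
At α=0.1: p ≥ α → fail to reject H₀

reject H₀: no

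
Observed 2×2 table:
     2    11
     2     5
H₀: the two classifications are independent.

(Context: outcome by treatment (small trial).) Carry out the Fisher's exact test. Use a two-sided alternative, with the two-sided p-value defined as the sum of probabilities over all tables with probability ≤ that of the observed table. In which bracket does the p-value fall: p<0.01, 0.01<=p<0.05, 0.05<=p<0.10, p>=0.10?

Margins: r₁=13, r₂=7, c₁=4, c₂=16, n=20
p_obs = C(13,2)·C(7,2)/C(20,4); sum pmf over tables with pmf ≤ p_obs
p-value (two-sided) = 0.58679
→ bracket: p>=0.10

p-value bracket: p>=0.10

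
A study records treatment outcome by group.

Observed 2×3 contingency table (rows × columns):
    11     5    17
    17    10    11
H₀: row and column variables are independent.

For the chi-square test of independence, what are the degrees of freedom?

degrees of freedom = 2

df = (r−1)(c−1) = (2−1)·(3−1) = 2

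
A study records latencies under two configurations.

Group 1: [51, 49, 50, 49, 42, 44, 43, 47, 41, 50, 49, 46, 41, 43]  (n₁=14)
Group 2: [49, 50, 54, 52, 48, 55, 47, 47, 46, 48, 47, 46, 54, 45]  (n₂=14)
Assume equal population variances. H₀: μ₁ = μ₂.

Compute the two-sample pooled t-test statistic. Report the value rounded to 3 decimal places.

test statistic = -2.329

x̄₁=46.071, s₁=3.647, n₁=14
x̄₂=49.143, s₂=3.325, n₂=14
s_p² = [13·3.647² + 13·3.325²]/26 = 12.1786
SE = √(s_p²·(1/14+1/14)) = 1.3190
t = (46.071−49.143)/1.3190 = -2.3286
df = 26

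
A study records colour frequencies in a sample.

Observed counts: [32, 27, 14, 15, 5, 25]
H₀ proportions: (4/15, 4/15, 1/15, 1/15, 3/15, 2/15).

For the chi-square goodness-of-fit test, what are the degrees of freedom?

df = k − 1 = 6 − 1 = 5

degrees of freedom = 5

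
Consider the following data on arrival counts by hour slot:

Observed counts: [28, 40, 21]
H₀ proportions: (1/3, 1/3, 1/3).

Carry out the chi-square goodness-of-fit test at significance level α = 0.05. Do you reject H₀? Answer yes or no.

n = 89; E_i = n·p_i = [29.67, 29.67, 29.67]
χ² = (28−29.67)²/29.67 + (40−29.67)²/29.67 + (21−29.67)²/29.67 = 6.2247
df = 2
p-value (upper-tail) = 0.04450
At α=0.05: p < α → reject H₀

reject H₀: yes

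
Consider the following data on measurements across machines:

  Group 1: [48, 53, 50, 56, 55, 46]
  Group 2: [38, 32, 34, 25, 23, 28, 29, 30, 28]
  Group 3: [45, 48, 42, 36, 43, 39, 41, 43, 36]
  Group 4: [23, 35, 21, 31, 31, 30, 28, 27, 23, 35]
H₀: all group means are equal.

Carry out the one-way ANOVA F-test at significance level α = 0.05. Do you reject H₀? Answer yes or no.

reject H₀: yes

Group means [51.33, 29.67, 41.44, 28.40], grand mean 36.235
SSB = Σnᵢ(x̄ᵢ−x̄)² = 2614.162; SSW = ΣΣ(x−x̄ᵢ)² = 589.956
MSB = 2614.162/3 = 871.3874; MSW = 589.956/30 = 19.6652
F = MSB/MSW = 44.3112
df = (3, 30)
p-value (upper-tail) = 0.00000
At α=0.05: p < α → reject H₀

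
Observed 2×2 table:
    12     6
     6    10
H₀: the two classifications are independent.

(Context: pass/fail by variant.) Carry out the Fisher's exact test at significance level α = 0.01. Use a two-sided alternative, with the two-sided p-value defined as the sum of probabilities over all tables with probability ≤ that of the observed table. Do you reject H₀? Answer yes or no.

Margins: r₁=18, r₂=16, c₁=18, c₂=16, n=34
p_obs = C(18,12)·C(16,6)/C(34,18); sum pmf over tables with pmf ≤ p_obs
p-value (two-sided) = 0.16793
At α=0.01: p ≥ α → fail to reject H₀

reject H₀: no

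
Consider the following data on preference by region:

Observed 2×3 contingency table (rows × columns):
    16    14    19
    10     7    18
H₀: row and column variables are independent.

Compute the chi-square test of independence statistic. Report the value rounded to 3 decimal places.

Row totals [49, 35], col totals [26, 21, 37], n=84
χ² = (16−15.17)²/15.17 + (14−12.25)²/12.25 + (19−21.58)²/21.58 + (10−10.83)²/10.83 + (7−8.75)²/8.75 + (18−15.42)²/15.42 = 1.4520
df = 2

test statistic = 1.452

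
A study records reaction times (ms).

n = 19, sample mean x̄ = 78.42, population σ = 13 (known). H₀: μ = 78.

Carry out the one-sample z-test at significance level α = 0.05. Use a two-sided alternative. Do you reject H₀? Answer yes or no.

SE = σ/√n = 13/√19 = 2.9824
z = (x̄−μ₀)/SE = (78.42−78)/2.9824 = 0.1408
p-value (two-sided) = 0.88801
At α=0.05: p ≥ α → fail to reject H₀

reject H₀: no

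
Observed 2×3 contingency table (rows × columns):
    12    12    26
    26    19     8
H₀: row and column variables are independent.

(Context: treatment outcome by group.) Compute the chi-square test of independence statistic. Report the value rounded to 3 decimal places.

Row totals [50, 53], col totals [38, 31, 34], n=103
χ² = (12−18.45)²/18.45 + (12−15.05)²/15.05 + (26−16.50)²/16.50 + (26−19.55)²/19.55 + (19−15.95)²/15.95 + (8−17.50)²/17.50 = 16.1943
df = 2

test statistic = 16.194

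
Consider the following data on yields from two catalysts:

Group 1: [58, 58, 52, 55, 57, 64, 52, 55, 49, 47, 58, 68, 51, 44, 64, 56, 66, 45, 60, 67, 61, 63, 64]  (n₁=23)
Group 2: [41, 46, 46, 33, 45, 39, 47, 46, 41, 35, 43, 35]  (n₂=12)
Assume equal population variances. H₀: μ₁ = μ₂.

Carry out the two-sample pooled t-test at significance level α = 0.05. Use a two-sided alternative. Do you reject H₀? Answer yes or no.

reject H₀: yes

x̄₁=57.130, s₁=7.021, n₁=23
x̄₂=41.417, s₂=4.944, n₂=12
s_p² = [22·7.021² + 11·4.944²]/33 = 41.0159
SE = √(s_p²·(1/23+1/12)) = 2.2806
t = (57.130−41.417)/2.2806 = 6.8901
df = 33
p-value (two-sided) = 0.00000
At α=0.05: p < α → reject H₀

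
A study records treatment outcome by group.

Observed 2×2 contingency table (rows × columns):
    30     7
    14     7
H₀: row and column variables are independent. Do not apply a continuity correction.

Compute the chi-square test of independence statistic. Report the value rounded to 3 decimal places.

test statistic = 1.520

Row totals [37, 21], col totals [44, 14], n=58
χ² = (30−28.07)²/28.07 + (7−8.93)²/8.93 + (14−15.93)²/15.93 + (7−5.07)²/5.07 = 1.5201
df = 1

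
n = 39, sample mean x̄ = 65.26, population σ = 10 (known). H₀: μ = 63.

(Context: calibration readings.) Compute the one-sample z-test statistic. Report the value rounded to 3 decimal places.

test statistic = 1.411

SE = σ/√n = 10/√39 = 1.6013
z = (x̄−μ₀)/SE = (65.26−63)/1.6013 = 1.4114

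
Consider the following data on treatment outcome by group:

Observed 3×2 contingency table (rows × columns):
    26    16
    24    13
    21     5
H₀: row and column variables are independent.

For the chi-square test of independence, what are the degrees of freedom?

degrees of freedom = 2

df = (r−1)(c−1) = (3−1)·(2−1) = 2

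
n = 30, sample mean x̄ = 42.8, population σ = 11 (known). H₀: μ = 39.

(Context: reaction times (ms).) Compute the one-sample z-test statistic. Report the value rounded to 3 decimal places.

test statistic = 1.892

SE = σ/√n = 11/√30 = 2.0083
z = (x̄−μ₀)/SE = (42.8−39)/2.0083 = 1.8921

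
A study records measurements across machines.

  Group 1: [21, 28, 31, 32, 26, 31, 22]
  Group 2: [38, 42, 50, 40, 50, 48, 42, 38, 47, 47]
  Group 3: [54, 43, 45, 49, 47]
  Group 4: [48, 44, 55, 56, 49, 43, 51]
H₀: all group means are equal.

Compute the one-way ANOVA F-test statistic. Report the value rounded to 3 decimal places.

Group means [27.29, 44.20, 47.60, 49.43], grand mean 41.966
SSB = Σnᵢ(x̄ᵢ−x̄)² = 2107.023; SSW = ΣΣ(x−x̄ᵢ)² = 541.943
MSB = 2107.023/3 = 702.3409; MSW = 541.943/25 = 21.6777
F = MSB/MSW = 32.3992
df = (3, 25)

test statistic = 32.399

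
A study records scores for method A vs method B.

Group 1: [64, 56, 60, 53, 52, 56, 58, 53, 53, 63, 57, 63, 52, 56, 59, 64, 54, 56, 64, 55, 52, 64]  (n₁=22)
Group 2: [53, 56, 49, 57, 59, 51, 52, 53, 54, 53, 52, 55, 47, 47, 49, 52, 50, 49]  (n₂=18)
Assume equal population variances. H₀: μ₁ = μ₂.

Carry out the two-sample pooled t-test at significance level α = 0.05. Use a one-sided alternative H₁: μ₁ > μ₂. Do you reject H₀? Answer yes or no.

reject H₀: yes

x̄₁=57.455, s₁=4.459, n₁=22
x̄₂=52.111, s₂=3.324, n₂=18
s_p² = [21·4.459² + 17·3.324²]/38 = 15.9272
SE = √(s_p²·(1/22+1/18)) = 1.2684
t = (57.455−52.111)/1.2684 = 4.2128
df = 38
p-value (one-sided, H₁ greater) = 0.00007
At α=0.05: p < α → reject H₀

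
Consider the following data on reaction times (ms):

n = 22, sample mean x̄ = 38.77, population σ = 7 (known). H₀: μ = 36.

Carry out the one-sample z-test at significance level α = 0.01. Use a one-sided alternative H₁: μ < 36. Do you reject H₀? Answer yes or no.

SE = σ/√n = 7/√22 = 1.4924
z = (x̄−μ₀)/SE = (38.77−36)/1.4924 = 1.8561
p-value (one-sided, H₁ less) = 0.96828
At α=0.01: p ≥ α → fail to reject H₀

reject H₀: no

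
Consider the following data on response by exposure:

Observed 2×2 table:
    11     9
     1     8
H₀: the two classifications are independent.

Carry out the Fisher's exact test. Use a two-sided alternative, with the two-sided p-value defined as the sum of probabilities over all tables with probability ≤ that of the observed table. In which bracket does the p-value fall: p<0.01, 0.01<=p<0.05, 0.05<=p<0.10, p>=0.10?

Margins: r₁=20, r₂=9, c₁=12, c₂=17, n=29
p_obs = C(20,11)·C(9,1)/C(29,12); sum pmf over tables with pmf ≤ p_obs
p-value (two-sided) = 0.04317
→ bracket: 0.01<=p<0.05

p-value bracket: 0.01<=p<0.05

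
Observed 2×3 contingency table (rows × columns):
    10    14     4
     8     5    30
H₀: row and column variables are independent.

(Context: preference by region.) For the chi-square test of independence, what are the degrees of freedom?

degrees of freedom = 2

df = (r−1)(c−1) = (2−1)·(3−1) = 2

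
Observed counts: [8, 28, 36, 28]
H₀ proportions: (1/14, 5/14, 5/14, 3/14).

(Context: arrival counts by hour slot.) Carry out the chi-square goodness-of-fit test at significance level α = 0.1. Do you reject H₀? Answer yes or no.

n = 100; E_i = n·p_i = [7.14, 35.71, 35.71, 21.43]
χ² = (8−7.14)²/7.14 + (28−35.71)²/35.71 + (36−35.71)²/35.71 + (28−21.43)²/21.43 = 3.7867
df = 3
p-value (upper-tail) = 0.28544
At α=0.1: p ≥ α → fail to reject H₀

reject H₀: no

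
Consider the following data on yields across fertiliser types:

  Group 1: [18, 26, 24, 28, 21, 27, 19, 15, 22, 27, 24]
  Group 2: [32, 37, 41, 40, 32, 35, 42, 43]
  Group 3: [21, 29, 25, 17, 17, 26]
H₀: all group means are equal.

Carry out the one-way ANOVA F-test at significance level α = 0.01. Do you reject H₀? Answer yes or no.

reject H₀: yes

Group means [22.82, 37.75, 22.50], grand mean 27.520
SSB = Σnᵢ(x̄ᵢ−x̄)² = 1231.604; SSW = ΣΣ(x−x̄ᵢ)² = 436.636
MSB = 1231.604/2 = 615.8018; MSW = 436.636/22 = 19.8471
F = MSB/MSW = 31.0273
df = (2, 22)
p-value (upper-tail) = 0.00000
At α=0.01: p < α → reject H₀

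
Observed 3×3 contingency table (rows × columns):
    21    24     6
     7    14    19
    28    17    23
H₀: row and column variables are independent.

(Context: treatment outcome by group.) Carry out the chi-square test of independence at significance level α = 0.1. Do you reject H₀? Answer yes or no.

reject H₀: yes

Row totals [51, 40, 68], col totals [56, 55, 48], n=159
χ² = (21−17.96)²/17.96 + (24−17.64)²/17.64 + (6−15.40)²/15.40 + (7−14.09)²/14.09 + (14−13.84)²/13.84 + (19−12.08)²/12.08 + (28−23.95)²/23.95 + (17−23.52)²/23.52 + (23−20.53)²/20.53 = 18.8698
df = 4
p-value (upper-tail) = 0.00083
At α=0.1: p < α → reject H₀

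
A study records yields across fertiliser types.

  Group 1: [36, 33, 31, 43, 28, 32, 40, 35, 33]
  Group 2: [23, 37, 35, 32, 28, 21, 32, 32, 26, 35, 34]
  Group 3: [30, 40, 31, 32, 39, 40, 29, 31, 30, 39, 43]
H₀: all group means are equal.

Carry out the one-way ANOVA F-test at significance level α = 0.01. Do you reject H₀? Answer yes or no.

reject H₀: no

Group means [34.56, 30.45, 34.91], grand mean 33.226
SSB = Σnᵢ(x̄ᵢ−x̄)² = 131.561; SSW = ΣΣ(x−x̄ᵢ)² = 717.859
MSB = 131.561/2 = 65.7804; MSW = 717.859/28 = 25.6378
F = MSB/MSW = 2.5658
df = (2, 28)
p-value (upper-tail) = 0.09481
At α=0.01: p ≥ α → fail to reject H₀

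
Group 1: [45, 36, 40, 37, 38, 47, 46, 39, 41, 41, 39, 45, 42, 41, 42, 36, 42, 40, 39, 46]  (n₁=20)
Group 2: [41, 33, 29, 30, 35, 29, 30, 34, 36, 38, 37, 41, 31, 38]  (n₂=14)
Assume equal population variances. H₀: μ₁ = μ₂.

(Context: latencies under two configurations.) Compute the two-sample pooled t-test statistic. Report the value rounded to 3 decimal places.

x̄₁=41.100, s₁=3.323, n₁=20
x̄₂=34.429, s₂=4.237, n₂=14
s_p² = [19·3.323² + 13·4.237²]/32 = 13.8509
SE = √(s_p²·(1/20+1/14)) = 1.2969
t = (41.100−34.429)/1.2969 = 5.1442
df = 32

test statistic = 5.144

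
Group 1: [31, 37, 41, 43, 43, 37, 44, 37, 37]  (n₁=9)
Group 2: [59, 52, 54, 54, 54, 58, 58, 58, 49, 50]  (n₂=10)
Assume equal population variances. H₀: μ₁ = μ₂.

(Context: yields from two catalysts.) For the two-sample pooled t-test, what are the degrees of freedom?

df = n₁ + n₂ − 2 = 9 + 10 − 2 = 17

degrees of freedom = 17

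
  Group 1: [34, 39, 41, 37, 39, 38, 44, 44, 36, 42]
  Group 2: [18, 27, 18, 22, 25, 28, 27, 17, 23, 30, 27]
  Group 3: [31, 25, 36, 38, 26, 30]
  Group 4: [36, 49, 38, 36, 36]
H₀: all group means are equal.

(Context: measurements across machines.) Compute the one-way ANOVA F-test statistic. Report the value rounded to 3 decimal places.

Group means [39.40, 23.82, 31.00, 39.00], grand mean 32.406
SSB = Σnᵢ(x̄ᵢ−x̄)² = 1529.682; SSW = ΣΣ(x−x̄ᵢ)² = 570.036
MSB = 1529.682/3 = 509.8941; MSW = 570.036/28 = 20.3584
F = MSB/MSW = 25.0458
df = (3, 28)

test statistic = 25.046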